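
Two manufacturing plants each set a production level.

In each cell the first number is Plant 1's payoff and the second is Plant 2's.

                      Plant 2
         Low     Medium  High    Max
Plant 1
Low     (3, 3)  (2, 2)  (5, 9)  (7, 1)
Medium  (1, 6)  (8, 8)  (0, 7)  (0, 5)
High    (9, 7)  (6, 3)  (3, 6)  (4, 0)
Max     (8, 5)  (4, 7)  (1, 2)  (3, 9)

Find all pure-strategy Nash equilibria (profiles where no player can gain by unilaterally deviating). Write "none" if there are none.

(Low, Low): Plant 1 can switch to High (3 → 9). Not NE.
(Low, Medium): Plant 1 can switch to Medium (2 → 8). Not NE.
(Low, High): Plant 1 gets 5, best alternative 3; Plant 2 gets 9, best alternative 3. No profitable deviation — NE.
(Low, Max): Plant 2 can switch to Low (1 → 3). Not NE.
(Medium, Low): Plant 1 can switch to Low (1 → 3). Not NE.
(Medium, Medium): Plant 1 gets 8, best alternative 6; Plant 2 gets 8, best alternative 7. No profitable deviation — NE.
(Medium, High): Plant 1 can switch to Low (0 → 5). Not NE.
(Medium, Max): Plant 1 can switch to Low (0 → 7). Not NE.
(High, Low): Plant 1 gets 9, best alternative 8; Plant 2 gets 7, best alternative 6. No profitable deviation — NE.
(High, Medium): Plant 1 can switch to Medium (6 → 8). Not NE.
(High, High): Plant 1 can switch to Low (3 → 5). Not NE.
(High, Max): Plant 1 can switch to Low (4 → 7). Not NE.
(Max, Low): Plant 1 can switch to High (8 → 9). Not NE.
(Max, Medium): Plant 1 can switch to Medium (4 → 8). Not NE.
(Max, High): Plant 1 can switch to Low (1 → 5). Not NE.
(The remaining 1 profile has a profitable deviation by the same check.)

(Low, High), (Medium, Medium), (High, Low)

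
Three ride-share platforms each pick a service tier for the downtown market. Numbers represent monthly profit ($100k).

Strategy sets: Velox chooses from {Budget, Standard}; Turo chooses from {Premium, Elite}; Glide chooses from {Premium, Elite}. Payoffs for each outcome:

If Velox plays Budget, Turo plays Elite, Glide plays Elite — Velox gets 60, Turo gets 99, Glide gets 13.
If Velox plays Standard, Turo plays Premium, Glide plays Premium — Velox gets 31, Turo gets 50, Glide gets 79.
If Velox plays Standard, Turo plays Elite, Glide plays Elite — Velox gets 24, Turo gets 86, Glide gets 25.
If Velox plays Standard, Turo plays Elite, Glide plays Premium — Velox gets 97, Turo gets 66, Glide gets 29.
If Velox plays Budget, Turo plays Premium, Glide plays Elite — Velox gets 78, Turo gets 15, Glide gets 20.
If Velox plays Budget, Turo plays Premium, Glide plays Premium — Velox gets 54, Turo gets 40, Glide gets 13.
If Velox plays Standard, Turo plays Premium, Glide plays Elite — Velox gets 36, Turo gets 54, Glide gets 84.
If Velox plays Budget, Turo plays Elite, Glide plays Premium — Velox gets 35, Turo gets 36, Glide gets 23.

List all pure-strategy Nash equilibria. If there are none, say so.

(Budget, Premium, Premium): Glide can switch to Elite (13 → 20). Not NE.
(Budget, Premium, Elite): Turo can switch to Elite (15 → 99). Not NE.
(Budget, Elite, Premium): Velox can switch to Standard (35 → 97). Not NE.
(Budget, Elite, Elite): Glide can switch to Premium (13 → 23). Not NE.
(Standard, Premium, Premium): Velox can switch to Budget (31 → 54). Not NE.
(Standard, Premium, Elite): Velox can switch to Budget (36 → 78). Not NE.
(Standard, Elite, Premium): Velox gets 97, best alternative 35; Turo gets 66, best alternative 50; Glide gets 29, best alternative 25. No profitable deviation — NE.
(The remaining 1 profile has a profitable deviation by the same check.)

The unique pure-strategy Nash equilibrium is (Standard, Elite, Premium).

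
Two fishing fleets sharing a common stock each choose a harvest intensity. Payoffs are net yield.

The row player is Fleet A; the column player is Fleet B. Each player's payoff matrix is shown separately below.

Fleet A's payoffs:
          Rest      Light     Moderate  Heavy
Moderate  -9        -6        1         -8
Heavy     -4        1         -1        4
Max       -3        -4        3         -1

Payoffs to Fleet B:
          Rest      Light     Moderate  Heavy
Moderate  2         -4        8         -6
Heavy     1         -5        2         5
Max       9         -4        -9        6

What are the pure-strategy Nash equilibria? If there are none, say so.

The pure Nash equilibria are (Heavy, Heavy), (Max, Rest).

(Moderate, Rest): Fleet A can switch to Heavy (-9 → -4). Not NE.
(Moderate, Light): Fleet A can switch to Heavy (-6 → 1). Not NE.
(Moderate, Moderate): Fleet A can switch to Max (1 → 3). Not NE.
(Moderate, Heavy): Fleet A can switch to Heavy (-8 → 4). Not NE.
(Heavy, Rest): Fleet A can switch to Max (-4 → -3). Not NE.
(Heavy, Light): Fleet B can switch to Rest (-5 → 1). Not NE.
(Heavy, Moderate): Fleet A can switch to Moderate (-1 → 1). Not NE.
(Heavy, Heavy): Fleet A gets 4, best alternative -1; Fleet B gets 5, best alternative 2. No profitable deviation — NE.
(Max, Rest): Fleet A gets -3, best alternative -4; Fleet B gets 9, best alternative 6. No profitable deviation — NE.
(Max, Light): Fleet A can switch to Heavy (-4 → 1). Not NE.
(The remaining 2 profiles each have a profitable deviation by the same check.)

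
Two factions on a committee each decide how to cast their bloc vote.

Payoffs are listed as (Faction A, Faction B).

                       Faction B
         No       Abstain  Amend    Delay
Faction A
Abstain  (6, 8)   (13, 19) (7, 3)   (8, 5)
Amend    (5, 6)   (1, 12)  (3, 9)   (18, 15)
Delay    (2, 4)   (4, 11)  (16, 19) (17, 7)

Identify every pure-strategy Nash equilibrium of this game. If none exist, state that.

Pure-strategy Nash equilibria: (Abstain, Abstain), (Amend, Delay), (Delay, Amend)

Faction A against No: payoffs 6, 5, 2 → best response Abstain.
Faction A against Abstain: payoffs 13, 1, 4 → best response Abstain.
Faction A against Amend: payoffs 7, 3, 16 → best response Delay.
Faction A against Delay: payoffs 8, 18, 17 → best response Amend.
Faction B against Abstain: payoffs 8, 19, 3, 5 → best response Abstain.
Faction B against Amend: payoffs 6, 12, 9, 15 → best response Delay.
Faction B against Delay: payoffs 4, 11, 19, 7 → best response Amend.
Mutual best responses: (Abstain, Abstain); (Amend, Delay); (Delay, Amend).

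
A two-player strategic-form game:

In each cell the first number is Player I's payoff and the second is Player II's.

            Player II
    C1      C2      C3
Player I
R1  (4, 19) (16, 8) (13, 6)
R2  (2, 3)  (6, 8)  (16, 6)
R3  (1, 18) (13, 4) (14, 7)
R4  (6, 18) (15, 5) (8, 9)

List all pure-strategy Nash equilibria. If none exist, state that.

Pure NE: (R4, C1)

(R1, C1): Player I can switch to R4 (4 → 6). Not NE.
(R1, C2): Player II can switch to C1 (8 → 19). Not NE.
(R1, C3): Player I can switch to R2 (13 → 16). Not NE.
(R2, C1): Player I can switch to R1 (2 → 4). Not NE.
(R2, C2): Player I can switch to R1 (6 → 16). Not NE.
(R2, C3): Player II can switch to C2 (6 → 8). Not NE.
(R3, C1): Player I can switch to R1 (1 → 4). Not NE.
(R3, C2): Player I can switch to R1 (13 → 16). Not NE.
(R3, C3): Player I can switch to R2 (14 → 16). Not NE.
(R4, C1): Player I gets 6, best alternative 4; Player II gets 18, best alternative 9. No profitable deviation — NE.
(R4, C2): Player I can switch to R1 (15 → 16). Not NE.
(The remaining 1 profile has a profitable deviation by the same check.)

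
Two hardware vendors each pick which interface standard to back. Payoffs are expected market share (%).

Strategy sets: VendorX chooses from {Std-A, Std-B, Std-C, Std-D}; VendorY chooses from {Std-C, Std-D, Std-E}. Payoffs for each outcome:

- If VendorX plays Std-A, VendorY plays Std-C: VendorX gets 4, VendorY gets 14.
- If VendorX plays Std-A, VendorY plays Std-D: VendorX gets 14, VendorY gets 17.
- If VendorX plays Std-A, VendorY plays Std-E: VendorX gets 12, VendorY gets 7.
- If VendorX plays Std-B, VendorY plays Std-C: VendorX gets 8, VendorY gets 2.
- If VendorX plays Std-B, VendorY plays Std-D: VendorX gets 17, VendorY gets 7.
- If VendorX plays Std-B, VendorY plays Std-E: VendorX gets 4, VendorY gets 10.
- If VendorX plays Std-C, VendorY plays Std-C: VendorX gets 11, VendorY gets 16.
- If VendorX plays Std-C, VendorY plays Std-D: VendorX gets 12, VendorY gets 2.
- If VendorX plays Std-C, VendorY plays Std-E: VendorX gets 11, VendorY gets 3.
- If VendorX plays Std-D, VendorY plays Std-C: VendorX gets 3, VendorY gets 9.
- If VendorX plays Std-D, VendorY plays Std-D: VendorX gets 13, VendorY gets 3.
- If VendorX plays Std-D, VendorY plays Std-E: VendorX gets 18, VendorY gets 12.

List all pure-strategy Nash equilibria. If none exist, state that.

Pure-strategy Nash equilibria: (Std-C, Std-C), (Std-D, Std-E)

Check each profile: it is a Nash equilibrium iff no player can strictly gain by switching unilaterally.
(Std-A, Std-C): VendorX can switch to Std-B (4 → 8). Not NE.
(Std-A, Std-D): VendorX can switch to Std-B (14 → 17). Not NE.
(Std-A, Std-E): VendorX can switch to Std-D (12 → 18). Not NE.
(Std-B, Std-C): VendorX can switch to Std-C (8 → 11). Not NE.
(Std-B, Std-D): VendorY can switch to Std-E (7 → 10). Not NE.
(Std-B, Std-E): VendorX can switch to Std-A (4 → 12). Not NE.
(Std-C, Std-C): VendorX gets 11, best alternative 8; VendorY gets 16, best alternative 3. No profitable deviation — NE.
(Std-C, Std-D): VendorX can switch to Std-A (12 → 14). Not NE.
(Std-C, Std-E): VendorX can switch to Std-A (11 → 12). Not NE.
(Std-D, Std-C): VendorX can switch to Std-A (3 → 4). Not NE.
(Std-D, Std-D): VendorX can switch to Std-A (13 → 14). Not NE.
(Std-D, Std-E): VendorX gets 18, best alternative 12; VendorY gets 12, best alternative 9. No profitable deviation — NE.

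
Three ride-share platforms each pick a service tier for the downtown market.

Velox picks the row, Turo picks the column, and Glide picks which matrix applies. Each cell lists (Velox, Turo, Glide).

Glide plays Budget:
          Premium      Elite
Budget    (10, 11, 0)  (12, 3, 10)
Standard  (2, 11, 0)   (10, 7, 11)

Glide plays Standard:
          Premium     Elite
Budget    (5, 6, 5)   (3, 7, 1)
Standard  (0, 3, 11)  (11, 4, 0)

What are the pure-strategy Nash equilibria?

Velox against (Premium, Budget): payoffs 10, 2 → best response Budget.
Velox against (Premium, Standard): payoffs 5, 0 → best response Budget.
Velox against (Elite, Budget): payoffs 12, 10 → best response Budget.
Velox against (Elite, Standard): payoffs 3, 11 → best response Standard.
Turo against (Budget, Budget): payoffs 11, 3 → best response Premium.
Turo against (Budget, Standard): payoffs 6, 7 → best response Elite.
Turo against (Standard, Budget): payoffs 11, 7 → best response Premium.
Turo against (Standard, Standard): payoffs 3, 4 → best response Elite.
Glide against (Budget, Premium): payoffs 0, 5 → best response Standard.
Glide against (Budget, Elite): payoffs 10, 1 → best response Budget.
Glide against (Standard, Premium): payoffs 0, 11 → best response Standard.
Glide against (Standard, Elite): payoffs 11, 0 → best response Budget.
No profile is a mutual best response for all players.

There is no pure-strategy Nash equilibrium.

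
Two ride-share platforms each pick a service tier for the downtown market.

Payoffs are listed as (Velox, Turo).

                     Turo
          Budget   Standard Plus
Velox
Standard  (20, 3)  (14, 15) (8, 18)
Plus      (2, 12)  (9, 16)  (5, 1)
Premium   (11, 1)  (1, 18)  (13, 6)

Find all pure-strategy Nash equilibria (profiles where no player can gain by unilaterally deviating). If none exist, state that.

There is no pure-strategy Nash equilibrium.

(Standard, Budget): Turo can switch to Standard (3 → 15). Not NE.
(Standard, Standard): Turo can switch to Plus (15 → 18). Not NE.
(Standard, Plus): Velox can switch to Premium (8 → 13). Not NE.
(Plus, Budget): Velox can switch to Standard (2 → 20). Not NE.
(Plus, Standard): Velox can switch to Standard (9 → 14). Not NE.
(Plus, Plus): Velox can switch to Standard (5 → 8). Not NE.
(The remaining 3 profiles each have a profitable deviation by the same check.)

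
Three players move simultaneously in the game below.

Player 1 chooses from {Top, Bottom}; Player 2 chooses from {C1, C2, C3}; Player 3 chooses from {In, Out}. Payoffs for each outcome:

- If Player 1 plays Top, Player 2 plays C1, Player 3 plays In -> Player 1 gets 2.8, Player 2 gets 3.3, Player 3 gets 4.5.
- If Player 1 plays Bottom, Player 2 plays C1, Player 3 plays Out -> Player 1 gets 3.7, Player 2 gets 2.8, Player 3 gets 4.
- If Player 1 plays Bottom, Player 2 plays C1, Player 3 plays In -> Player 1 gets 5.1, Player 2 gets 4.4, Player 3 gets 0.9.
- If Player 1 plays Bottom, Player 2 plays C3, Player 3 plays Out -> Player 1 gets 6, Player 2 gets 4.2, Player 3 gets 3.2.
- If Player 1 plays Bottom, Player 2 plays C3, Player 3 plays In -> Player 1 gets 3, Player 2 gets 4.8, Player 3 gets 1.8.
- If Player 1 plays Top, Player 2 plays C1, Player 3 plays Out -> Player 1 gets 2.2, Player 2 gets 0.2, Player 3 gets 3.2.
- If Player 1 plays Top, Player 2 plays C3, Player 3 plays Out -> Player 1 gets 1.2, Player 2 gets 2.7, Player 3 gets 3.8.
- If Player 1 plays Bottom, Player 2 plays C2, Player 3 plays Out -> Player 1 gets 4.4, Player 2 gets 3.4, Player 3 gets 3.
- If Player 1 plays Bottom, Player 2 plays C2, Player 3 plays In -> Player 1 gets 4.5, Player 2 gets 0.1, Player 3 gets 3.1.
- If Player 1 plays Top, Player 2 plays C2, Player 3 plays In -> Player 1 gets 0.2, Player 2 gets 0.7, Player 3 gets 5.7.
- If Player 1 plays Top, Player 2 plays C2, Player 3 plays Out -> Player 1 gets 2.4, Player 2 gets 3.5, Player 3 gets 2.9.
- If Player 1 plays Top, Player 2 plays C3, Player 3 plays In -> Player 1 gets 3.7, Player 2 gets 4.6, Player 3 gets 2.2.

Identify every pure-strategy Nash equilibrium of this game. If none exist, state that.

For each strategy profile, look for a profitable unilateral deviation.
(Top, C1, In): Player 1 can switch to Bottom (2.8 → 5.1). Not NE.
(Top, C1, Out): Player 1 can switch to Bottom (2.2 → 3.7). Not NE.
(Top, C2, In): Player 1 can switch to Bottom (0.2 → 4.5). Not NE.
(Top, C2, Out): Player 1 can switch to Bottom (2.4 → 4.4). Not NE.
(Top, C3, In): Player 3 can switch to Out (2.2 → 3.8). Not NE.
(Top, C3, Out): Player 1 can switch to Bottom (1.2 → 6). Not NE.
(Bottom, C1, In): Player 2 can switch to C3 (4.4 → 4.8). Not NE.
(Bottom, C1, Out): Player 2 can switch to C2 (2.8 → 3.4). Not NE.
(Bottom, C3, Out): Player 1 gets 6, best alternative 1.2; Player 2 gets 4.2, best alternative 3.4; Player 3 gets 3.2, best alternative 1.8. No profitable deviation — NE.
(The remaining 3 profiles each have a profitable deviation by the same check.)

The unique pure-strategy Nash equilibrium is (Bottom, C3, Out).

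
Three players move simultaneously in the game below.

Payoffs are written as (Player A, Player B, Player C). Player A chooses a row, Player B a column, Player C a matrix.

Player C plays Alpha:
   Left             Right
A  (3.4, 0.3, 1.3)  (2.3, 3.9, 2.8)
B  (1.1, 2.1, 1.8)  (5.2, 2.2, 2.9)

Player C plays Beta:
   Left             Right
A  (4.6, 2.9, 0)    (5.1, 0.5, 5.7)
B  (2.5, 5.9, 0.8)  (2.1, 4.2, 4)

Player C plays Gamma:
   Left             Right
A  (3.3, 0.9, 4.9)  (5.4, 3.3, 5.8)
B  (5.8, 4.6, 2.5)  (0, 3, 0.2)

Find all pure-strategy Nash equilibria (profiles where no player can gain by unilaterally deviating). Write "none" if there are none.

(A, Right, Gamma) and (B, Left, Gamma)

Mark each player's best response to every combination of opponents' strategies; a profile where every player is best-responding is a pure Nash equilibrium.
Player A against (Left, Alpha): payoffs 3.4, 1.1 → best response A.
Player A against (Left, Beta): payoffs 4.6, 2.5 → best response A.
Player A against (Left, Gamma): payoffs 3.3, 5.8 → best response B.
Player A against (Right, Alpha): payoffs 2.3, 5.2 → best response B.
Player A against (Right, Beta): payoffs 5.1, 2.1 → best response A.
Player A against (Right, Gamma): payoffs 5.4, 0 → best response A.
Player B against (A, Alpha): payoffs 0.3, 3.9 → best response Right.
Player B against (A, Beta): payoffs 2.9, 0.5 → best response Left.
Player B against (A, Gamma): payoffs 0.9, 3.3 → best response Right.
Player B against (B, Alpha): payoffs 2.1, 2.2 → best response Right.
Player B against (B, Beta): payoffs 5.9, 4.2 → best response Left.
Player B against (B, Gamma): payoffs 4.6, 3 → best response Left.
Player C against (A, Left): payoffs 1.3, 0, 4.9 → best response Gamma.
Player C against (A, Right): payoffs 2.8, 5.7, 5.8 → best response Gamma.
Player C against (B, Left): payoffs 1.8, 0.8, 2.5 → best response Gamma.
Player C against (B, Right): payoffs 2.9, 4, 0.2 → best response Beta.
Mutual best responses: (A, Right, Gamma); (B, Left, Gamma).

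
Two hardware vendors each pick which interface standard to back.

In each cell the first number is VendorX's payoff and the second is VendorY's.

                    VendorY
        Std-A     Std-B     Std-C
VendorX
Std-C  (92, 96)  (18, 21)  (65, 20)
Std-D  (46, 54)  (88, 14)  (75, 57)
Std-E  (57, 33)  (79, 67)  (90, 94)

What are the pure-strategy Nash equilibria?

Mark each player's best response to every combination of opponents' strategies; a profile where every player is best-responding is a pure Nash equilibrium.
VendorX against Std-A: payoffs 92, 46, 57 → best response Std-C.
VendorX against Std-B: payoffs 18, 88, 79 → best response Std-D.
VendorX against Std-C: payoffs 65, 75, 90 → best response Std-E.
VendorY against Std-C: payoffs 96, 21, 20 → best response Std-A.
VendorY against Std-D: payoffs 54, 14, 57 → best response Std-C.
VendorY against Std-E: payoffs 33, 67, 94 → best response Std-C.
Mutual best responses: (Std-C, Std-A); (Std-E, Std-C).

Pure-strategy Nash equilibria: (Std-C, Std-A) and (Std-E, Std-C)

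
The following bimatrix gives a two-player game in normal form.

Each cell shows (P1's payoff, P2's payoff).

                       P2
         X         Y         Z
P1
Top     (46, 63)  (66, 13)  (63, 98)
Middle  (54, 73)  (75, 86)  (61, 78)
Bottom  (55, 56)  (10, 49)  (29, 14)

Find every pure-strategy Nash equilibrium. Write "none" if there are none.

(Top, X): P1 can switch to Middle (46 → 54). Not NE.
(Top, Y): P1 can switch to Middle (66 → 75). Not NE.
(Top, Z): P1 gets 63, best alternative 61; P2 gets 98, best alternative 63. No profitable deviation — NE.
(Middle, X): P1 can switch to Bottom (54 → 55). Not NE.
(Middle, Y): P1 gets 75, best alternative 66; P2 gets 86, best alternative 78. No profitable deviation — NE.
(Middle, Z): P1 can switch to Top (61 → 63). Not NE.
(Bottom, X): P1 gets 55, best alternative 54; P2 gets 56, best alternative 49. No profitable deviation — NE.
(Bottom, Y): P1 can switch to Top (10 → 66). Not NE.
(Bottom, Z): P1 can switch to Top (29 → 63). Not NE.

Pure-strategy Nash equilibria: (Top, Z), (Middle, Y), (Bottom, X)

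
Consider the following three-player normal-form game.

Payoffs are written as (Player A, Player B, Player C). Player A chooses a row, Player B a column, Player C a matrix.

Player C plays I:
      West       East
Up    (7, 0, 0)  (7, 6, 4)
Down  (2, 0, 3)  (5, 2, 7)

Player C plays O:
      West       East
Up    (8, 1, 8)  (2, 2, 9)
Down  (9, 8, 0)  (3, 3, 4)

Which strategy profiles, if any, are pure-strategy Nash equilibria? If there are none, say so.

(Up, West, I): Player B can switch to East (0 → 6). Not NE.
(Up, West, O): Player A can switch to Down (8 → 9). Not NE.
(Up, East, I): Player C can switch to O (4 → 9). Not NE.
(Up, East, O): Player A can switch to Down (2 → 3). Not NE.
(Down, West, I): Player A can switch to Up (2 → 7). Not NE.
(Down, West, O): Player C can switch to I (0 → 3). Not NE.
(Down, East, I): Player A can switch to Up (5 → 7). Not NE.
(Down, East, O): Player B can switch to West (3 → 8). Not NE.

none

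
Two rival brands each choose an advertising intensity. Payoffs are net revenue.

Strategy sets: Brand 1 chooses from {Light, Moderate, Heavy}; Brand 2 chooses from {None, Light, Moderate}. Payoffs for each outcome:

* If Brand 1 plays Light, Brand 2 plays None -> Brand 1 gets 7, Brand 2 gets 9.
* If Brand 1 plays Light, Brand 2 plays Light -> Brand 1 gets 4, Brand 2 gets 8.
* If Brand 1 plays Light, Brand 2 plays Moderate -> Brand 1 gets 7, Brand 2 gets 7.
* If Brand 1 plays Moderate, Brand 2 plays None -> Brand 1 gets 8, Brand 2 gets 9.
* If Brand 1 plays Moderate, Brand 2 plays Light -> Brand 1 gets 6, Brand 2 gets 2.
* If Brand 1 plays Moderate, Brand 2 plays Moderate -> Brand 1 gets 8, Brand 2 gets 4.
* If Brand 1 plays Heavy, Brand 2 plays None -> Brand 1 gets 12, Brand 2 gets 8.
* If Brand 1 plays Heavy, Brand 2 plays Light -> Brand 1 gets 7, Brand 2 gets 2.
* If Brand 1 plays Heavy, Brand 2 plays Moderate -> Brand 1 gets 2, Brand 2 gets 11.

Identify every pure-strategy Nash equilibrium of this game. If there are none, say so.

Mark each player's best response to every combination of opponents' strategies; a profile where every player is best-responding is a pure Nash equilibrium.
Brand 1 against None: payoffs 7, 8, 12 → best response Heavy.
Brand 1 against Light: payoffs 4, 6, 7 → best response Heavy.
Brand 1 against Moderate: payoffs 7, 8, 2 → best response Moderate.
Brand 2 against Light: payoffs 9, 8, 7 → best response None.
Brand 2 against Moderate: payoffs 9, 2, 4 → best response None.
Brand 2 against Heavy: payoffs 8, 2, 11 → best response Moderate.
No profile is a mutual best response for all players.

This game has no pure Nash equilibrium.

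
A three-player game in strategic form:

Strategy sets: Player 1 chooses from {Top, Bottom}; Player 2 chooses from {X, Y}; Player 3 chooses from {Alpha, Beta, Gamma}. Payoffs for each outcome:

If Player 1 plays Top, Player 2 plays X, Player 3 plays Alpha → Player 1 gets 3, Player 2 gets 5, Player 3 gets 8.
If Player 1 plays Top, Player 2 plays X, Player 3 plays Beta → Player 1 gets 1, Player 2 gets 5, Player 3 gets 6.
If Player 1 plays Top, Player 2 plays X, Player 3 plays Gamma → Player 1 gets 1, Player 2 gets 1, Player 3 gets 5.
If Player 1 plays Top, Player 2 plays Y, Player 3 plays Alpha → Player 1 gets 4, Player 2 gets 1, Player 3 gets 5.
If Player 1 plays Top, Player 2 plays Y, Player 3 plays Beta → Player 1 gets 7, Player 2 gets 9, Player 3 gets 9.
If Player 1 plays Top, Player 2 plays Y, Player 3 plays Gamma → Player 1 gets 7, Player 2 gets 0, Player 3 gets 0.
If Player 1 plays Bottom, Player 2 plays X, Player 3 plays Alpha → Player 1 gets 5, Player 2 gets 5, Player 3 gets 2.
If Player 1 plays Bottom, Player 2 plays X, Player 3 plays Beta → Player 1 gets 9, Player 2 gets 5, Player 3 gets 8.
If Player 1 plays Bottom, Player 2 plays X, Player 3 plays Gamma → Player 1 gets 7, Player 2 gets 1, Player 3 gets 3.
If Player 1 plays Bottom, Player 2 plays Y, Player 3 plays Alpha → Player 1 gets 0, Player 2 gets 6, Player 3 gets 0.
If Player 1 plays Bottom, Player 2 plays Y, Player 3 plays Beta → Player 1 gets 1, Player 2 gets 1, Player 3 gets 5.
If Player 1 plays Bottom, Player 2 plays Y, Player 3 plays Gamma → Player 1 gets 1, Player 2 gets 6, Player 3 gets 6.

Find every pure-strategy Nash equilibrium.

(Top, Y, Beta); (Bottom, X, Beta)

(Top, X, Alpha): Player 1 can switch to Bottom (3 → 5). Not NE.
(Top, X, Beta): Player 1 can switch to Bottom (1 → 9). Not NE.
(Top, X, Gamma): Player 1 can switch to Bottom (1 → 7). Not NE.
(Top, Y, Alpha): Player 2 can switch to X (1 → 5). Not NE.
(Top, Y, Beta): Player 1 gets 7, best alternative 1; Player 2 gets 9, best alternative 5; Player 3 gets 9, best alternative 5. No profitable deviation — NE.
(Top, Y, Gamma): Player 2 can switch to X (0 → 1). Not NE.
(Bottom, X, Alpha): Player 2 can switch to Y (5 → 6). Not NE.
(Bottom, X, Beta): Player 1 gets 9, best alternative 1; Player 2 gets 5, best alternative 1; Player 3 gets 8, best alternative 3. No profitable deviation — NE.
(The remaining 4 profiles each have a profitable deviation by the same check.)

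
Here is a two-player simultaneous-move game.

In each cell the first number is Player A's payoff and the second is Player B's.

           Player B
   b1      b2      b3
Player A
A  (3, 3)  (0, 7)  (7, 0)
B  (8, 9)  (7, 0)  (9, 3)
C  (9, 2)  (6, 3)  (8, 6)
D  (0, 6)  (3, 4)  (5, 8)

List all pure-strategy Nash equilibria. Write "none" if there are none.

There is no pure-strategy Nash equilibrium.

(A, b1): Player A can switch to B (3 → 8). Not NE.
(A, b2): Player A can switch to B (0 → 7). Not NE.
(A, b3): Player A can switch to B (7 → 9). Not NE.
(B, b1): Player A can switch to C (8 → 9). Not NE.
(B, b2): Player B can switch to b1 (0 → 9). Not NE.
(B, b3): Player B can switch to b1 (3 → 9). Not NE.
(The remaining 6 profiles each have a profitable deviation by the same check.)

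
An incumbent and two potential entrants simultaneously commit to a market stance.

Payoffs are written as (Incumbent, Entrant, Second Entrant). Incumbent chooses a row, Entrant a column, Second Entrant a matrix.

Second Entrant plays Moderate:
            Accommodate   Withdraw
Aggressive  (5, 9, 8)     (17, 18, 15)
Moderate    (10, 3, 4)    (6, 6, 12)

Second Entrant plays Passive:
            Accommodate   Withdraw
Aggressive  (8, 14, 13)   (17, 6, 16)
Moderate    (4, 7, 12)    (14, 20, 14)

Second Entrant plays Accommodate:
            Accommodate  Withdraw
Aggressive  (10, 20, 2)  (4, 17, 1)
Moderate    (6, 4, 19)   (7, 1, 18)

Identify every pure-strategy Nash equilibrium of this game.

Pure NE: (Aggressive, Accommodate, Passive)

(Aggressive, Accommodate, Moderate): Incumbent can switch to Moderate (5 → 10). Not NE.
(Aggressive, Accommodate, Passive): Incumbent gets 8, best alternative 4; Entrant gets 14, best alternative 6; Second Entrant gets 13, best alternative 8. No profitable deviation — NE.
(Aggressive, Accommodate, Accommodate): Second Entrant can switch to Moderate (2 → 8). Not NE.
(Aggressive, Withdraw, Moderate): Second Entrant can switch to Passive (15 → 16). Not NE.
(Aggressive, Withdraw, Passive): Entrant can switch to Accommodate (6 → 14). Not NE.
(Aggressive, Withdraw, Accommodate): Incumbent can switch to Moderate (4 → 7). Not NE.
(Moderate, Accommodate, Moderate): Entrant can switch to Withdraw (3 → 6). Not NE.
(Moderate, Accommodate, Passive): Incumbent can switch to Aggressive (4 → 8). Not NE.
(Moderate, Accommodate, Accommodate): Incumbent can switch to Aggressive (6 → 10). Not NE.
(Moderate, Withdraw, Moderate): Incumbent can switch to Aggressive (6 → 17). Not NE.
(Moderate, Withdraw, Passive): Incumbent can switch to Aggressive (14 → 17). Not NE.
(Moderate, Withdraw, Accommodate): Entrant can switch to Accommodate (1 → 4). Not NE.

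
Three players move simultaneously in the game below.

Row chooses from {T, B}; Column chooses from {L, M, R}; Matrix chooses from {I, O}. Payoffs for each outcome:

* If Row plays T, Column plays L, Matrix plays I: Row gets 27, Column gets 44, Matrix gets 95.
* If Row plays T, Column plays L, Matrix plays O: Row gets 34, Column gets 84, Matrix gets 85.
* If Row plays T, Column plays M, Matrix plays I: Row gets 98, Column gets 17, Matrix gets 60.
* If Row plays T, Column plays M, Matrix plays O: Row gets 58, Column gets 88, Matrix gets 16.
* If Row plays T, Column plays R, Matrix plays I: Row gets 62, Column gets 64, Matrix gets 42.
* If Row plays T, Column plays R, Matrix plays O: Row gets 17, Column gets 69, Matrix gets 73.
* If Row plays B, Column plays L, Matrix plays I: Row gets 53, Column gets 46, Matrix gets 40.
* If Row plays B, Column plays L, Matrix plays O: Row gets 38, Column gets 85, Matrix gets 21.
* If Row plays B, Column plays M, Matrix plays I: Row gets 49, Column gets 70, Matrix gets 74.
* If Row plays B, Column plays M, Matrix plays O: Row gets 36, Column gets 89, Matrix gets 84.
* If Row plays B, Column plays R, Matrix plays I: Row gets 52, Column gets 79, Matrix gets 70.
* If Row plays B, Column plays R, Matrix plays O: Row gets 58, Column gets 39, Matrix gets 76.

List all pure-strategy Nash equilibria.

No pure-strategy Nash equilibrium.

For each strategy profile, look for a profitable unilateral deviation.
(T, L, I): Row can switch to B (27 → 53). Not NE.
(T, L, O): Row can switch to B (34 → 38). Not NE.
(T, M, I): Column can switch to L (17 → 44). Not NE.
(T, M, O): Matrix can switch to I (16 → 60). Not NE.
(T, R, I): Matrix can switch to O (42 → 73). Not NE.
(T, R, O): Row can switch to B (17 → 58). Not NE.
(B, L, I): Column can switch to M (46 → 70). Not NE.
(B, L, O): Column can switch to M (85 → 89). Not NE.
(The remaining 4 profiles each have a profitable deviation by the same check.)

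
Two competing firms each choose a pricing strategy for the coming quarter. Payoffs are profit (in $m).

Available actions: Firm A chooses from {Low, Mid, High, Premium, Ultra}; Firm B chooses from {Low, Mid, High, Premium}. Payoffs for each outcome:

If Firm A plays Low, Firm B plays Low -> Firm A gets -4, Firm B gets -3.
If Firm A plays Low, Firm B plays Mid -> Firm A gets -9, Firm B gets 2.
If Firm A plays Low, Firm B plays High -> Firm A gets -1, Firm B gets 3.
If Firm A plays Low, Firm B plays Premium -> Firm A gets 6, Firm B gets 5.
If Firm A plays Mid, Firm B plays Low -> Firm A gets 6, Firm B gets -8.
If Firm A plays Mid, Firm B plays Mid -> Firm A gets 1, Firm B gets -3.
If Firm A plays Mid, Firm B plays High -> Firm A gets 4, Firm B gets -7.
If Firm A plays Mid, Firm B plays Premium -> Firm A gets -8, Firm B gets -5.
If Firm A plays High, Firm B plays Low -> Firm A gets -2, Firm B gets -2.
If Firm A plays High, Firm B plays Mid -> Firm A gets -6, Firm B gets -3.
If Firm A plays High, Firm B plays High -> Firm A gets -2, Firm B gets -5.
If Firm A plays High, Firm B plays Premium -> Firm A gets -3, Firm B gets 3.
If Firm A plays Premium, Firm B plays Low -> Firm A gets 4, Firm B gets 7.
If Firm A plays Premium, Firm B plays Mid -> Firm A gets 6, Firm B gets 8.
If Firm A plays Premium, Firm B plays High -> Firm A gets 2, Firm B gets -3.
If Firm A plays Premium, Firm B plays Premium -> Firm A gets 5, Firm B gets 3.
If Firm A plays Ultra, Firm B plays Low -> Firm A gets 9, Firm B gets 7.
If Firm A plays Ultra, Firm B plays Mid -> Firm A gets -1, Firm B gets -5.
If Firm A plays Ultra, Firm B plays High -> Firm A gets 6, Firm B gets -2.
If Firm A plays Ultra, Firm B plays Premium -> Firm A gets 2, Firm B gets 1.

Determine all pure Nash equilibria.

(Low, Premium); (Premium, Mid); (Ultra, Low)

Firm A against Low: payoffs -4, 6, -2, 4, 9 → best response Ultra.
Firm A against Mid: payoffs -9, 1, -6, 6, -1 → best response Premium.
Firm A against High: payoffs -1, 4, -2, 2, 6 → best response Ultra.
Firm A against Premium: payoffs 6, -8, -3, 5, 2 → best response Low.
Firm B against Low: payoffs -3, 2, 3, 5 → best response Premium.
Firm B against Mid: payoffs -8, -3, -7, -5 → best response Mid.
Firm B against High: payoffs -2, -3, -5, 3 → best response Premium.
Firm B against Premium: payoffs 7, 8, -3, 3 → best response Mid.
Firm B against Ultra: payoffs 7, -5, -2, 1 → best response Low.
Mutual best responses: (Low, Premium); (Premium, Mid); (Ultra, Low).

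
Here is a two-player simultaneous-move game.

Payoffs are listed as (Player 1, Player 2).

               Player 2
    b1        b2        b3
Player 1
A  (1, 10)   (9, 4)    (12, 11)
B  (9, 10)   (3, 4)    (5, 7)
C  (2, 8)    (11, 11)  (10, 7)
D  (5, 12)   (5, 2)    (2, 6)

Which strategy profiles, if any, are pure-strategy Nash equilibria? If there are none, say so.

Pure-strategy Nash equilibria: (A, b3) and (B, b1) and (C, b2)

Mark each player's best response to every combination of opponents' strategies; a profile where every player is best-responding is a pure Nash equilibrium.
Player 1 against b1: payoffs 1, 9, 2, 5 → best response B.
Player 1 against b2: payoffs 9, 3, 11, 5 → best response C.
Player 1 against b3: payoffs 12, 5, 10, 2 → best response A.
Player 2 against A: payoffs 10, 4, 11 → best response b3.
Player 2 against B: payoffs 10, 4, 7 → best response b1.
Player 2 against C: payoffs 8, 11, 7 → best response b2.
Player 2 against D: payoffs 12, 2, 6 → best response b1.
Mutual best responses: (A, b3); (B, b1); (C, b2).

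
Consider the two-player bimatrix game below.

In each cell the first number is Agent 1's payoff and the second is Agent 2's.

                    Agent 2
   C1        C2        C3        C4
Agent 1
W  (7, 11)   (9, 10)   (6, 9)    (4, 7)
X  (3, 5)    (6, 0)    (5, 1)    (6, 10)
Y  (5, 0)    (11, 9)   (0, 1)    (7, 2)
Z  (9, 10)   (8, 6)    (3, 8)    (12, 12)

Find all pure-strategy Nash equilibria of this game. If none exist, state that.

(Y, C2), (Z, C4)

Agent 1 against C1: payoffs 7, 3, 5, 9 → best response Z.
Agent 1 against C2: payoffs 9, 6, 11, 8 → best response Y.
Agent 1 against C3: payoffs 6, 5, 0, 3 → best response W.
Agent 1 against C4: payoffs 4, 6, 7, 12 → best response Z.
Agent 2 against W: payoffs 11, 10, 9, 7 → best response C1.
Agent 2 against X: payoffs 5, 0, 1, 10 → best response C4.
Agent 2 against Y: payoffs 0, 9, 1, 2 → best response C2.
Agent 2 against Z: payoffs 10, 6, 8, 12 → best response C4.
Mutual best responses: (Y, C2); (Z, C4).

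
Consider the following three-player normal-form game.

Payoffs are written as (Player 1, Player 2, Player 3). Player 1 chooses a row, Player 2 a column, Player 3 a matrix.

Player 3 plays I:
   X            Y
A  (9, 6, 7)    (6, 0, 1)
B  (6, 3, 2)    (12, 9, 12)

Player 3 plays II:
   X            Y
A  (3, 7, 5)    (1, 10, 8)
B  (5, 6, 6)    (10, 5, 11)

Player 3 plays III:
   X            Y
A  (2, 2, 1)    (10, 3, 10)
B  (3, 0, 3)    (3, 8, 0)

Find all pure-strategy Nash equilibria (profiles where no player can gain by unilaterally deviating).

(A, X, I): Player 1 gets 9, best alternative 6; Player 2 gets 6, best alternative 0; Player 3 gets 7, best alternative 5. No profitable deviation — NE.
(A, X, II): Player 1 can switch to B (3 → 5). Not NE.
(A, X, III): Player 1 can switch to B (2 → 3). Not NE.
(A, Y, I): Player 1 can switch to B (6 → 12). Not NE.
(A, Y, II): Player 1 can switch to B (1 → 10). Not NE.
(A, Y, III): Player 1 gets 10, best alternative 3; Player 2 gets 3, best alternative 2; Player 3 gets 10, best alternative 8. No profitable deviation — NE.
(B, X, I): Player 1 can switch to A (6 → 9). Not NE.
(B, X, II): Player 1 gets 5, best alternative 3; Player 2 gets 6, best alternative 5; Player 3 gets 6, best alternative 3. No profitable deviation — NE.
(B, X, III): Player 2 can switch to Y (0 → 8). Not NE.
(B, Y, I): Player 1 gets 12, best alternative 6; Player 2 gets 9, best alternative 3; Player 3 gets 12, best alternative 11. No profitable deviation — NE.
(B, Y, II): Player 2 can switch to X (5 → 6). Not NE.
(B, Y, III): Player 1 can switch to A (3 → 10). Not NE.

Pure-strategy Nash equilibria: (A, X, I) and (A, Y, III) and (B, X, II) and (B, Y, I)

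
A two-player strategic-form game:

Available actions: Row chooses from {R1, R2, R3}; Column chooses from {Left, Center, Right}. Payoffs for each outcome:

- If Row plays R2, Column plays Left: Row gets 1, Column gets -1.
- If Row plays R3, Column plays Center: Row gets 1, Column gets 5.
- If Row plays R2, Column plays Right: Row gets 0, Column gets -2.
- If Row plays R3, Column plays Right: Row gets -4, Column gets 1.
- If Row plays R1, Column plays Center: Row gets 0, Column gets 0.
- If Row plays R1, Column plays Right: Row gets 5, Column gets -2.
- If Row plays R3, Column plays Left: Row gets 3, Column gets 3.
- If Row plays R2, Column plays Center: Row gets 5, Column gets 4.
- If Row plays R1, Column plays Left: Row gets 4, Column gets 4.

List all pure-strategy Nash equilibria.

Mark each player's best response to every combination of opponents' strategies; a profile where every player is best-responding is a pure Nash equilibrium.
Row against Left: payoffs 4, 1, 3 → best response R1.
Row against Center: payoffs 0, 5, 1 → best response R2.
Row against Right: payoffs 5, 0, -4 → best response R1.
Column against R1: payoffs 4, 0, -2 → best response Left.
Column against R2: payoffs -1, 4, -2 → best response Center.
Column against R3: payoffs 3, 5, 1 → best response Center.
Mutual best responses: (R1, Left); (R2, Center).

Pure-strategy Nash equilibria: (R1, Left) and (R2, Center)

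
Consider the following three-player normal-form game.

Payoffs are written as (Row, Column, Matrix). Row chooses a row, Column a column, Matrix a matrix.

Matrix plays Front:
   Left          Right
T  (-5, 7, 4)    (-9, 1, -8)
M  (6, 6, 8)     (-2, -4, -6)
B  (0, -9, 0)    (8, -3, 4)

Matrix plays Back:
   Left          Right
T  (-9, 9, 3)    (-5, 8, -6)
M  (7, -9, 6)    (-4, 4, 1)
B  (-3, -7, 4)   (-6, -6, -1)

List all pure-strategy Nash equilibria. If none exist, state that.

Pure-strategy Nash equilibria: (M, Left, Front); (M, Right, Back); (B, Right, Front)

Row against (Left, Front): payoffs -5, 6, 0 → best response M.
Row against (Left, Back): payoffs -9, 7, -3 → best response M.
Row against (Right, Front): payoffs -9, -2, 8 → best response B.
Row against (Right, Back): payoffs -5, -4, -6 → best response M.
Column against (T, Front): payoffs 7, 1 → best response Left.
Column against (T, Back): payoffs 9, 8 → best response Left.
Column against (M, Front): payoffs 6, -4 → best response Left.
Column against (M, Back): payoffs -9, 4 → best response Right.
Column against (B, Front): payoffs -9, -3 → best response Right.
Column against (B, Back): payoffs -7, -6 → best response Right.
Matrix against (T, Left): payoffs 4, 3 → best response Front.
Matrix against (T, Right): payoffs -8, -6 → best response Back.
Matrix against (M, Left): payoffs 8, 6 → best response Front.
Matrix against (M, Right): payoffs -6, 1 → best response Back.
Matrix against (B, Left): payoffs 0, 4 → best response Back.
Matrix against (B, Right): payoffs 4, -1 → best response Front.
Mutual best responses: (M, Left, Front); (M, Right, Back); (B, Right, Front).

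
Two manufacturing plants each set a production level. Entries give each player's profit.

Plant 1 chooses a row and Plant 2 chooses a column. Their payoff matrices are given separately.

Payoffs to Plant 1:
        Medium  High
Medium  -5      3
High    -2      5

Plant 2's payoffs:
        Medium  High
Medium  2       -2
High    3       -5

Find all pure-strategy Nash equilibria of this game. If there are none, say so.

Pure NE: (High, Medium)

(Medium, Medium): Plant 1 can switch to High (-5 → -2). Not NE.
(Medium, High): Plant 1 can switch to High (3 → 5). Not NE.
(High, Medium): Plant 1 gets -2, best alternative -5; Plant 2 gets 3, best alternative -5. No profitable deviation — NE.
(High, High): Plant 2 can switch to Medium (-5 → 3). Not NE.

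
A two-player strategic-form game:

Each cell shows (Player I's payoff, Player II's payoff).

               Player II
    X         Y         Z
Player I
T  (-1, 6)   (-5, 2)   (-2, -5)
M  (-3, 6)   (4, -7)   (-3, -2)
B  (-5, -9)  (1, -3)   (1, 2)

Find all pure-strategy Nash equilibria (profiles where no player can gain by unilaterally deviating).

Pure-strategy Nash equilibria: (T, X), (B, Z)

Player I against X: payoffs -1, -3, -5 → best response T.
Player I against Y: payoffs -5, 4, 1 → best response M.
Player I against Z: payoffs -2, -3, 1 → best response B.
Player II against T: payoffs 6, 2, -5 → best response X.
Player II against M: payoffs 6, -7, -2 → best response X.
Player II against B: payoffs -9, -3, 2 → best response Z.
Mutual best responses: (T, X); (B, Z).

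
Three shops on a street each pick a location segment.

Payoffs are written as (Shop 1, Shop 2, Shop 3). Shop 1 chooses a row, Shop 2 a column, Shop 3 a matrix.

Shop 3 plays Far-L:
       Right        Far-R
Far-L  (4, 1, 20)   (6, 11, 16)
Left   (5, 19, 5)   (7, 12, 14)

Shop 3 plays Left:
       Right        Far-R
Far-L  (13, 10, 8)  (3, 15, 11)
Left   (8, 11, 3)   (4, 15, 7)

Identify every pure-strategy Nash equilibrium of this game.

(Left, Right, Far-L)

(Far-L, Right, Far-L): Shop 1 can switch to Left (4 → 5). Not NE.
(Far-L, Right, Left): Shop 2 can switch to Far-R (10 → 15). Not NE.
(Far-L, Far-R, Far-L): Shop 1 can switch to Left (6 → 7). Not NE.
(Far-L, Far-R, Left): Shop 1 can switch to Left (3 → 4). Not NE.
(Left, Right, Far-L): Shop 1 gets 5, best alternative 4; Shop 2 gets 19, best alternative 12; Shop 3 gets 5, best alternative 3. No profitable deviation — NE.
(Left, Right, Left): Shop 1 can switch to Far-L (8 → 13). Not NE.
(Left, Far-R, Far-L): Shop 2 can switch to Right (12 → 19). Not NE.
(Left, Far-R, Left): Shop 3 can switch to Far-L (7 → 14). Not NE.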